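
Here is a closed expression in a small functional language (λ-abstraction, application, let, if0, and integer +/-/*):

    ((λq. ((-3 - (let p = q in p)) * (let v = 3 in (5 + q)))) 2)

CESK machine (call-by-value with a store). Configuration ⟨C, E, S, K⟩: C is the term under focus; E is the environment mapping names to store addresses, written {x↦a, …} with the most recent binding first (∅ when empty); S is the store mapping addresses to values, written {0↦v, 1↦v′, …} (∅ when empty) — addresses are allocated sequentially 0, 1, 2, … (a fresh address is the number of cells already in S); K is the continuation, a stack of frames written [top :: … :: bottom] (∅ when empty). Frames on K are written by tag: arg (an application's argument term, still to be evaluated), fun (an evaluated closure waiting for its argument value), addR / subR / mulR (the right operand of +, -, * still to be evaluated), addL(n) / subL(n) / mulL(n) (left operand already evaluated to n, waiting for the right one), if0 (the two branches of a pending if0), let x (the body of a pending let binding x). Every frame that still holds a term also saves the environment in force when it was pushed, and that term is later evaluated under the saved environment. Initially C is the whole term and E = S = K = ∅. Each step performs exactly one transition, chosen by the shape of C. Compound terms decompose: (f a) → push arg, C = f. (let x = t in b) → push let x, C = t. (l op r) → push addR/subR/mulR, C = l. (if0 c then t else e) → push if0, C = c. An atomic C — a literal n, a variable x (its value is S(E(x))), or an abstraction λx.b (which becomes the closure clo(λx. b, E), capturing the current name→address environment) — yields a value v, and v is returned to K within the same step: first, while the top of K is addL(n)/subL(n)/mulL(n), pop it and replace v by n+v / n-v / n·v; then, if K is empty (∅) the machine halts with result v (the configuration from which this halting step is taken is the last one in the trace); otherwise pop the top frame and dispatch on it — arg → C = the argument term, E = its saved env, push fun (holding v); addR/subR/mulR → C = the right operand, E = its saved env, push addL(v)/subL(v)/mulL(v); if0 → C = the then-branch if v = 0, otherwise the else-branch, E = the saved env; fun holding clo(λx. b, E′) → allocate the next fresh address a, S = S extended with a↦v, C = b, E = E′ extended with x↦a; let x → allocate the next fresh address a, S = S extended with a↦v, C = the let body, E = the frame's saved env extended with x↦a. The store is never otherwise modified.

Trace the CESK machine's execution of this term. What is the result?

Answer: -35

Derivation:
0. [C=((λq. ((-3 - (let p = q in p)) * (let v = 3 in (5 + q)))) 2) | E=∅ | S=∅ | K=∅]
1. [C=(λq. ((-3 - (let p = q in p)) * (let v = 3 in (5 + q)))) | E=∅ | S=∅ | K=[arg]]
2. [C=2 | E=∅ | S=∅ | K=[fun]]
3. [C=((-3 - (let p = q in p)) * (let v = 3 in (5 + q))) | E={q↦0} | S={0↦2} | K=∅]
4. [C=(-3 - (let p = q in p)) | E={q↦0} | S={0↦2} | K=[mulR]]
5. [C=-3 | E={q↦0} | S={0↦2} | K=[subR :: mulR]]
6. [C=(let p = q in p) | E={q↦0} | S={0↦2} | K=[subL(-3) :: mulR]]
7. [C=q | E={q↦0} | S={0↦2} | K=[let p :: subL(-3) :: mulR]]
8. [C=p | E={p↦1, q↦0} | S={0↦2, 1↦2} | K=[subL(-3) :: mulR]]
9. [C=(let v = 3 in (5 + q)) | E={q↦0} | S={0↦2, 1↦2} | K=[mulL(-5)]]
10. [C=3 | E={q↦0} | S={0↦2, 1↦2} | K=[let v :: mulL(-5)]]
11. [C=(5 + q) | E={v↦2, q↦0} | S={0↦2, 1↦2, 2↦3} | K=[mulL(-5)]]
12. [C=5 | E={v↦2, q↦0} | S={0↦2, 1↦2, 2↦3} | K=[addR :: mulL(-5)]]
13. [C=q | E={v↦2, q↦0} | S={0↦2, 1↦2, 2↦3} | K=[addL(5) :: mulL(-5)]]
→ final value -35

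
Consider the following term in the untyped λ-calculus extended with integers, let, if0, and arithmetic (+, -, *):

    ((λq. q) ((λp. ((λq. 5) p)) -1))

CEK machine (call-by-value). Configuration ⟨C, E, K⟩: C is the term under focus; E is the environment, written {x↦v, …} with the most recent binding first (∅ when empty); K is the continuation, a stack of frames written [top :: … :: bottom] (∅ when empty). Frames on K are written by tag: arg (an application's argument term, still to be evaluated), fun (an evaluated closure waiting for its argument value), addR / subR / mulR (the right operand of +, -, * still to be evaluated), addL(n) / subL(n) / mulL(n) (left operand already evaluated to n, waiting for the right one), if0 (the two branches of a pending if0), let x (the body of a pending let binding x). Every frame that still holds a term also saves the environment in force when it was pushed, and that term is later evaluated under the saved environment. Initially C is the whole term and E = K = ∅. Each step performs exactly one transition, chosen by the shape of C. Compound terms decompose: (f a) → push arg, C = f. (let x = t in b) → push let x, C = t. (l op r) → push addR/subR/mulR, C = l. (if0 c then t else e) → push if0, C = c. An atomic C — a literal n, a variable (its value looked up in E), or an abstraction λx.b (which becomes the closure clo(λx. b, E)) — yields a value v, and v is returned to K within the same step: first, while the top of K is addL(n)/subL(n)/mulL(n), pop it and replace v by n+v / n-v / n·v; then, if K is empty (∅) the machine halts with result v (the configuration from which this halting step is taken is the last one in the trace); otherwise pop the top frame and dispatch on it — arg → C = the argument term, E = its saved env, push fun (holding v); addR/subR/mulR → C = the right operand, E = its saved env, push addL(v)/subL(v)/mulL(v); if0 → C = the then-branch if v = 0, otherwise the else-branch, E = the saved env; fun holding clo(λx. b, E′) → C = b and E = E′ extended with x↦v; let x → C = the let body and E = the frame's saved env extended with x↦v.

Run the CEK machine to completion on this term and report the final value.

Answer: 5

Derivation:
step 0: <C=((λq. q) ((λp. ((λq. 5) p)) -1)), E=∅, K=∅>
step 1: <C=(λq. q), E=∅, K=[arg]>
step 2: <C=((λp. ((λq. 5) p)) -1), E=∅, K=[fun]>
step 3: <C=(λp. ((λq. 5) p)), E=∅, K=[arg :: fun]>
step 4: <C=-1, E=∅, K=[fun :: fun]>
step 5: <C=((λq. 5) p), E={p↦-1}, K=[fun]>
step 6: <C=(λq. 5), E={p↦-1}, K=[arg :: fun]>
step 7: <C=p, E={p↦-1}, K=[fun :: fun]>
step 8: <C=5, E={q↦-1, p↦-1}, K=[fun]>
step 9: <C=q, E={q↦5}, K=∅>
→ final value 5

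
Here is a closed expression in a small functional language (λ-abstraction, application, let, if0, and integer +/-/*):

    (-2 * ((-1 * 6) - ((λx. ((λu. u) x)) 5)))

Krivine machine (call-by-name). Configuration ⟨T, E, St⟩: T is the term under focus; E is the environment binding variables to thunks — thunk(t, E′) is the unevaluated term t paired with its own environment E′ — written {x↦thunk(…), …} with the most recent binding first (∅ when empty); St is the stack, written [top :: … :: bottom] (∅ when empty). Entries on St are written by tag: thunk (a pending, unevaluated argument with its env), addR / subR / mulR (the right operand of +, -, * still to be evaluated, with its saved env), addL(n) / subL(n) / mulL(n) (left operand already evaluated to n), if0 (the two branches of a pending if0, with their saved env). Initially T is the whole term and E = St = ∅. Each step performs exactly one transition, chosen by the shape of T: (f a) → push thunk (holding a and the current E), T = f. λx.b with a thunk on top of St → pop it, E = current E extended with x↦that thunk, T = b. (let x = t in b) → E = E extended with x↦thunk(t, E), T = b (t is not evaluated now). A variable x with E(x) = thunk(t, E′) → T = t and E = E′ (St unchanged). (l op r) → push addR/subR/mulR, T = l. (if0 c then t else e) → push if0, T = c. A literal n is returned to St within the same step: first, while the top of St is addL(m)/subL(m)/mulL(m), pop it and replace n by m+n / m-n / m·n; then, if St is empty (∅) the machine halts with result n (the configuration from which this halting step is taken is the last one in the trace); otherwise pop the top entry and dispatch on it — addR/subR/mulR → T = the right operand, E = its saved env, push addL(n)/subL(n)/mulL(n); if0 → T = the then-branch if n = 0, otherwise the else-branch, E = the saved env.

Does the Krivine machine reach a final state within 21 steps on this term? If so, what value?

Answer: 22

Derivation:
0. ⟨T=(-2 * ((-1 * 6) - ((λx. ((λu. u) x)) 5))); E=∅; St=∅⟩
1. ⟨T=-2; E=∅; St=[mulR]⟩
2. ⟨T=((-1 * 6) - ((λx. ((λu. u) x)) 5)); E=∅; St=[mulL(-2)]⟩
3. ⟨T=(-1 * 6); E=∅; St=[subR :: mulL(-2)]⟩
4. ⟨T=-1; E=∅; St=[mulR :: subR :: mulL(-2)]⟩
5. ⟨T=6; E=∅; St=[mulL(-1) :: subR :: mulL(-2)]⟩
6. ⟨T=((λx. ((λu. u) x)) 5); E=∅; St=[subL(-6) :: mulL(-2)]⟩
7. ⟨T=(λx. ((λu. u) x)); E=∅; St=[thunk :: subL(-6) :: mulL(-2)]⟩
8. ⟨T=((λu. u) x); E={x↦thunk(5, ∅)}; St=[subL(-6) :: mulL(-2)]⟩
9. ⟨T=(λu. u); E={x↦thunk(5, ∅)}; St=[thunk :: subL(-6) :: mulL(-2)]⟩
10. ⟨T=u; E={u↦thunk(x, {x↦thunk(5, ∅)}), x↦thunk(5, ∅)}; St=[subL(-6) :: mulL(-2)]⟩
11. ⟨T=x; E={x↦thunk(5, ∅)}; St=[subL(-6) :: mulL(-2)]⟩
12. ⟨T=5; E=∅; St=[subL(-6) :: mulL(-2)]⟩
→ final value 22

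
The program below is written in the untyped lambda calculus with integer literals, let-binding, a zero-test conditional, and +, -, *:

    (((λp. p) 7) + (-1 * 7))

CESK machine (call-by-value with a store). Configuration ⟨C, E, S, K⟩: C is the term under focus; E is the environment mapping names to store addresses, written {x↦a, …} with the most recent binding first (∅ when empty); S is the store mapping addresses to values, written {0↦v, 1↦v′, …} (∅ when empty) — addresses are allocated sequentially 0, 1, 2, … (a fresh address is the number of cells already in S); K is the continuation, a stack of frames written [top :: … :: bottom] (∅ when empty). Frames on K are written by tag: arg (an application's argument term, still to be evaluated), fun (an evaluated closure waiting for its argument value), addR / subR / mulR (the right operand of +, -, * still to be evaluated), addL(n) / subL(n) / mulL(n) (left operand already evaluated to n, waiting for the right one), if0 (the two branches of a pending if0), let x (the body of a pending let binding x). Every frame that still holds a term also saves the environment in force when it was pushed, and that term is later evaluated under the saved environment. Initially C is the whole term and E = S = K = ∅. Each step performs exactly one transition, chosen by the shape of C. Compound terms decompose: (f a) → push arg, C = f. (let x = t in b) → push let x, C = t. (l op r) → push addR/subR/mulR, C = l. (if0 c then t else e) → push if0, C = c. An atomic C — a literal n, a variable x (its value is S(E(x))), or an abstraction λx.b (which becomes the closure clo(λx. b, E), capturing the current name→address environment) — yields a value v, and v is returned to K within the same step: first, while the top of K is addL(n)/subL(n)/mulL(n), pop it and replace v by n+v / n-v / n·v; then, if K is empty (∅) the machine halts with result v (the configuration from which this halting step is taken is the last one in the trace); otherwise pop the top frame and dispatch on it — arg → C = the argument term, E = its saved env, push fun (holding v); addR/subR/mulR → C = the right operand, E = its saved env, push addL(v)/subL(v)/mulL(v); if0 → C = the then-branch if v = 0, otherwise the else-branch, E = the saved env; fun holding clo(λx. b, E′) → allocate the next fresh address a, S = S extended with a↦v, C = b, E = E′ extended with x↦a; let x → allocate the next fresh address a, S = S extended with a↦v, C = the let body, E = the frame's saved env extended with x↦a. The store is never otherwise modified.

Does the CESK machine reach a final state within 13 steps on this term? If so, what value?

Answer: 0

Execution trace:
step 0: <C=(((λp. p) 7) + (-1 * 7)), E=∅, S=∅, K=∅>
step 1: <C=((λp. p) 7), E=∅, S=∅, K=[addR]>
step 2: <C=(λp. p), E=∅, S=∅, K=[arg :: addR]>
step 3: <C=7, E=∅, S=∅, K=[fun :: addR]>
step 4: <C=p, E={p↦0}, S={0↦7}, K=[addR]>
step 5: <C=(-1 * 7), E=∅, S={0↦7}, K=[addL(7)]>
step 6: <C=-1, E=∅, S={0↦7}, K=[mulR :: addL(7)]>
step 7: <C=7, E=∅, S={0↦7}, K=[mulL(-1) :: addL(7)]>
→ final value 0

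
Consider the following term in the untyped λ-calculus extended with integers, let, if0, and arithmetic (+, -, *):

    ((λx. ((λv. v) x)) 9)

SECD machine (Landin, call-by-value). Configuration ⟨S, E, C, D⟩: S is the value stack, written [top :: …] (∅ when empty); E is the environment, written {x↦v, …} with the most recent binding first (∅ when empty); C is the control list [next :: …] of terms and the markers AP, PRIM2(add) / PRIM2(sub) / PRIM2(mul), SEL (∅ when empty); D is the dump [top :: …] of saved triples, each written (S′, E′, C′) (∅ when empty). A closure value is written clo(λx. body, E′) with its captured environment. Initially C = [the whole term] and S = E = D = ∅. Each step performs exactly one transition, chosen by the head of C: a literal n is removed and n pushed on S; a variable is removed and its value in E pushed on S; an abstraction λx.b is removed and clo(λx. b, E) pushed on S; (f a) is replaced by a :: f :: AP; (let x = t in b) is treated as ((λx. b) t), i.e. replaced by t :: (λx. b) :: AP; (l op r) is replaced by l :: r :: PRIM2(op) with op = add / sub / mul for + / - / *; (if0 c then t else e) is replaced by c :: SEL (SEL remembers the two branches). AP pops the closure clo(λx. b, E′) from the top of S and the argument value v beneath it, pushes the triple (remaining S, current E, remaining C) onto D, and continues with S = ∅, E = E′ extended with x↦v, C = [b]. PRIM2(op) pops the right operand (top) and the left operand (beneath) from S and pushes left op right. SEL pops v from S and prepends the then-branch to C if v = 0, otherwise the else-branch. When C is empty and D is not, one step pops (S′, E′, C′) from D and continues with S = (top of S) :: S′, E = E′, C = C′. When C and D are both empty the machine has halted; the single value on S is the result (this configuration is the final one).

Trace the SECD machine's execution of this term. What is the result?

0. [S=∅ | E=∅ | C=[((λx. ((λv. v) x)) 9)] | D=∅]
1. [S=∅ | E=∅ | C=[9 :: (λx. ((λv. v) x)) :: AP] | D=∅]
2. [S=[9] | E=∅ | C=[(λx. ((λv. v) x)) :: AP] | D=∅]
3. [S=[clo(λx. ((λv. v) x), ∅) :: 9] | E=∅ | C=[AP] | D=∅]
4. [S=∅ | E={x↦9} | C=[((λv. v) x)] | D=[(∅, ∅, ∅)]]
5. [S=∅ | E={x↦9} | C=[x :: (λv. v) :: AP] | D=[(∅, ∅, ∅)]]
6. [S=[9] | E={x↦9} | C=[(λv. v) :: AP] | D=[(∅, ∅, ∅)]]
7. [S=[clo(λv. v, {x↦9}) :: 9] | E={x↦9} | C=[AP] | D=[(∅, ∅, ∅)]]
8. [S=∅ | E={v↦9, x↦9} | C=[v] | D=[(∅, {x↦9}, ∅) :: (∅, ∅, ∅)]]
9. [S=[9] | E={v↦9, x↦9} | C=∅ | D=[(∅, {x↦9}, ∅) :: (∅, ∅, ∅)]]
10. [S=[9] | E={x↦9} | C=∅ | D=[(∅, ∅, ∅)]]
11. [S=[9] | E=∅ | C=∅ | D=∅]
→ final value 9

Answer: 9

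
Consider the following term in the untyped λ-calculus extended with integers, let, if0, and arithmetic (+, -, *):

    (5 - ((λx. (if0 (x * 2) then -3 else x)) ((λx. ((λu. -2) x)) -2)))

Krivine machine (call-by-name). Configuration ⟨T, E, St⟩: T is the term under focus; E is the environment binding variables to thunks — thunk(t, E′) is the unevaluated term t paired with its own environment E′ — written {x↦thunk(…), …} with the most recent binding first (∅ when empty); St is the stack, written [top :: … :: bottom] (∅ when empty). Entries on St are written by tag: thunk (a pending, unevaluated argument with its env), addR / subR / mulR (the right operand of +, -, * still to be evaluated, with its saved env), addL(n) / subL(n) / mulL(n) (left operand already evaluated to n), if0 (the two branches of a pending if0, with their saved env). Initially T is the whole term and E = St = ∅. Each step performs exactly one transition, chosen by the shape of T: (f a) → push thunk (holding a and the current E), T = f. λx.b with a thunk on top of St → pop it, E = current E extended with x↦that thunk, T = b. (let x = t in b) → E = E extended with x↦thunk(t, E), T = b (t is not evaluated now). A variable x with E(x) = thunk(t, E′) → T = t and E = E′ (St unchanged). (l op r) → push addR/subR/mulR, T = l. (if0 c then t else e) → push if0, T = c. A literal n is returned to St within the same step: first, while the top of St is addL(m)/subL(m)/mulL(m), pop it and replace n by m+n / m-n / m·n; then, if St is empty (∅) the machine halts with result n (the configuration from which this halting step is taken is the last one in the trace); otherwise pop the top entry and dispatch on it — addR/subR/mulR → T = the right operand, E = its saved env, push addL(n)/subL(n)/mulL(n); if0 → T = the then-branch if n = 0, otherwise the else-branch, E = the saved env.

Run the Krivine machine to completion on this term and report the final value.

Answer: 7

Execution trace:
[0] ⟨T=(5 - ((λx. (if0 (x * 2) then -3 else x)) ((λx. ((λu. -2) x)) -2))); E=∅; St=∅⟩
[1] ⟨T=5; E=∅; St=[subR]⟩
[2] ⟨T=((λx. (if0 (x * 2) then -3 else x)) ((λx. ((λu. -2) x)) -2)); E=∅; St=[subL(5)]⟩
[3] ⟨T=(λx. (if0 (x * 2) then -3 else x)); E=∅; St=[thunk :: subL(5)]⟩
[4] ⟨T=(if0 (x * 2) then -3 else x); E={x↦thunk(((λx. ((λu. -2) x)) -2), ∅)}; St=[subL(5)]⟩
[5] ⟨T=(x * 2); E={x↦thunk(((λx. ((λu. -2) x)) -2), ∅)}; St=[if0 :: subL(5)]⟩
[6] ⟨T=x; E={x↦thunk(((λx. ((λu. -2) x)) -2), ∅)}; St=[mulR :: if0 :: subL(5)]⟩
[7] ⟨T=((λx. ((λu. -2) x)) -2); E=∅; St=[mulR :: if0 :: subL(5)]⟩
[8] ⟨T=(λx. ((λu. -2) x)); E=∅; St=[thunk :: mulR :: if0 :: subL(5)]⟩
[9] ⟨T=((λu. -2) x); E={x↦thunk(-2, ∅)}; St=[mulR :: if0 :: subL(5)]⟩
[10] ⟨T=(λu. -2); E={x↦thunk(-2, ∅)}; St=[thunk :: mulR :: if0 :: subL(5)]⟩
[11] ⟨T=-2; E={u↦thunk(x, {x↦thunk(-2, ∅)}), x↦thunk(-2, ∅)}; St=[mulR :: if0 :: subL(5)]⟩
[12] ⟨T=2; E={x↦thunk(((λx. ((λu. -2) x)) -2), ∅)}; St=[mulL(-2) :: if0 :: subL(5)]⟩
[13] ⟨T=x; E={x↦thunk(((λx. ((λu. -2) x)) -2), ∅)}; St=[subL(5)]⟩
[14] ⟨T=((λx. ((λu. -2) x)) -2); E=∅; St=[subL(5)]⟩
[15] ⟨T=(λx. ((λu. -2) x)); E=∅; St=[thunk :: subL(5)]⟩
[16] ⟨T=((λu. -2) x); E={x↦thunk(-2, ∅)}; St=[subL(5)]⟩
[17] ⟨T=(λu. -2); E={x↦thunk(-2, ∅)}; St=[thunk :: subL(5)]⟩
[18] ⟨T=-2; E={u↦thunk(x, {x↦thunk(-2, ∅)}), x↦thunk(-2, ∅)}; St=[subL(5)]⟩
→ final value 7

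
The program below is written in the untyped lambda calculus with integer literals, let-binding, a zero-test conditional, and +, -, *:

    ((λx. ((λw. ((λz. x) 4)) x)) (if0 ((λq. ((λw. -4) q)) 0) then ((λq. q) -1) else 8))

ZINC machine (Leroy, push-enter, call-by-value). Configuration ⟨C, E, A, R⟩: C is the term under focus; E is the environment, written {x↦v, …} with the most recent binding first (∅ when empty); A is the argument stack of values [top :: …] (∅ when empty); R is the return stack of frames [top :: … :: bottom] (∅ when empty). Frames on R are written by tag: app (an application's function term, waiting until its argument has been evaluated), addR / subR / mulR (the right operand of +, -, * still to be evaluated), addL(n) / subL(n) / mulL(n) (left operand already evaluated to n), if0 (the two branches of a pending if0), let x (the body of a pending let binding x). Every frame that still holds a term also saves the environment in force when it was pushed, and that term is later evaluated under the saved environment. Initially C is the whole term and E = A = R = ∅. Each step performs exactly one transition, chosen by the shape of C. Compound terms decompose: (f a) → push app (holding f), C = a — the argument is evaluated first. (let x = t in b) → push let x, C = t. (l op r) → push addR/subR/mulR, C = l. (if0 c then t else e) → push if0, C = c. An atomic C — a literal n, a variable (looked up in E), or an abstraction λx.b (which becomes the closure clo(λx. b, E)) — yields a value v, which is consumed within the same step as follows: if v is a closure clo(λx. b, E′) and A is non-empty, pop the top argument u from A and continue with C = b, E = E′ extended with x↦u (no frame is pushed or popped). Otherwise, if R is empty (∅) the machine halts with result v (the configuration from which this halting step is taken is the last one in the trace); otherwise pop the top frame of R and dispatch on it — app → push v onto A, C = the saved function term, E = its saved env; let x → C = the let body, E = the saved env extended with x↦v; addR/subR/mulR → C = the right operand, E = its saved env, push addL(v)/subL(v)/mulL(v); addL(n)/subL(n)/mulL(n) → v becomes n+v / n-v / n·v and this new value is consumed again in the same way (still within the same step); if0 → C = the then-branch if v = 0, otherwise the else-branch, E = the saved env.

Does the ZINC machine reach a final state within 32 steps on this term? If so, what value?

t=0: [C=((λx. ((λw. ((λz. x) 4)) x)) (if0 ((λq. ((λw. -4) q)) 0) then ((λq. q) -1) else 8)) | E=∅ | A=∅ | R=∅]
t=1: [C=(if0 ((λq. ((λw. -4) q)) 0) then ((λq. q) -1) else 8) | E=∅ | A=∅ | R=[app]]
t=2: [C=((λq. ((λw. -4) q)) 0) | E=∅ | A=∅ | R=[if0 :: app]]
t=3: [C=0 | E=∅ | A=∅ | R=[app :: if0 :: app]]
t=4: [C=(λq. ((λw. -4) q)) | E=∅ | A=[0] | R=[if0 :: app]]
t=5: [C=((λw. -4) q) | E={q↦0} | A=∅ | R=[if0 :: app]]
t=6: [C=q | E={q↦0} | A=∅ | R=[app :: if0 :: app]]
t=7: [C=(λw. -4) | E={q↦0} | A=[0] | R=[if0 :: app]]
t=8: [C=-4 | E={w↦0, q↦0} | A=∅ | R=[if0 :: app]]
t=9: [C=8 | E=∅ | A=∅ | R=[app]]
t=10: [C=(λx. ((λw. ((λz. x) 4)) x)) | E=∅ | A=[8] | R=∅]
t=11: [C=((λw. ((λz. x) 4)) x) | E={x↦8} | A=∅ | R=∅]
t=12: [C=x | E={x↦8} | A=∅ | R=[app]]
t=13: [C=(λw. ((λz. x) 4)) | E={x↦8} | A=[8] | R=∅]
t=14: [C=((λz. x) 4) | E={w↦8, x↦8} | A=∅ | R=∅]
t=15: [C=4 | E={w↦8, x↦8} | A=∅ | R=[app]]
t=16: [C=(λz. x) | E={w↦8, x↦8} | A=[4] | R=∅]
t=17: [C=x | E={z↦4, w↦8, x↦8} | A=∅ | R=∅]
→ final value 8

Answer: 8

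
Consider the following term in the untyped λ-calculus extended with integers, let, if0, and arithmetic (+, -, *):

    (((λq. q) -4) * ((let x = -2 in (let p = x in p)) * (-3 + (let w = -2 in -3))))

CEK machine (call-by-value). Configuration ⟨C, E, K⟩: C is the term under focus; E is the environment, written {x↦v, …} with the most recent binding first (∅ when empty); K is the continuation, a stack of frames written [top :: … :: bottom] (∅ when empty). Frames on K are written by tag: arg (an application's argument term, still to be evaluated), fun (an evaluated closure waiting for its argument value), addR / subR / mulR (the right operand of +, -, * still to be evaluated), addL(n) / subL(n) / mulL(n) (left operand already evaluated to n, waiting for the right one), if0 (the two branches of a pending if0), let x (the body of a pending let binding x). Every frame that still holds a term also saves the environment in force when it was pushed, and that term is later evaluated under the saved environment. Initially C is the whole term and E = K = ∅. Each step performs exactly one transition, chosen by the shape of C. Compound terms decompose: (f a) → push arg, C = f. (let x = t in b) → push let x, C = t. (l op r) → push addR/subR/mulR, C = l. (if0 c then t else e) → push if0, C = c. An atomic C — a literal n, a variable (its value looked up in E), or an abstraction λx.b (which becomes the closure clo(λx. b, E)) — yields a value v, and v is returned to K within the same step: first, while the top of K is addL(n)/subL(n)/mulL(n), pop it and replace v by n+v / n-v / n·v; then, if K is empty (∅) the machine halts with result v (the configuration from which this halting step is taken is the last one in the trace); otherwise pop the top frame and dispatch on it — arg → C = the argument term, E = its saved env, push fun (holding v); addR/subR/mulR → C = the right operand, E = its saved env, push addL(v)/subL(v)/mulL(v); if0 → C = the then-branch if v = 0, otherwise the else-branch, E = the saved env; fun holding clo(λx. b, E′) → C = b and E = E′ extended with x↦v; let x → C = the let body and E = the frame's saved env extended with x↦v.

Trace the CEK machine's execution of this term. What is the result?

[0] [C=(((λq. q) -4) * ((let x = -2 in (let p = x in p)) * (-3 + (let w = -2 in -3)))) | E=∅ | K=∅]
[1] [C=((λq. q) -4) | E=∅ | K=[mulR]]
[2] [C=(λq. q) | E=∅ | K=[arg :: mulR]]
[3] [C=-4 | E=∅ | K=[fun :: mulR]]
[4] [C=q | E={q↦-4} | K=[mulR]]
[5] [C=((let x = -2 in (let p = x in p)) * (-3 + (let w = -2 in -3))) | E=∅ | K=[mulL(-4)]]
[6] [C=(let x = -2 in (let p = x in p)) | E=∅ | K=[mulR :: mulL(-4)]]
[7] [C=-2 | E=∅ | K=[let x :: mulR :: mulL(-4)]]
[8] [C=(let p = x in p) | E={x↦-2} | K=[mulR :: mulL(-4)]]
[9] [C=x | E={x↦-2} | K=[let p :: mulR :: mulL(-4)]]
[10] [C=p | E={p↦-2, x↦-2} | K=[mulR :: mulL(-4)]]
[11] [C=(-3 + (let w = -2 in -3)) | E=∅ | K=[mulL(-2) :: mulL(-4)]]
[12] [C=-3 | E=∅ | K=[addR :: mulL(-2) :: mulL(-4)]]
[13] [C=(let w = -2 in -3) | E=∅ | K=[addL(-3) :: mulL(-2) :: mulL(-4)]]
[14] [C=-2 | E=∅ | K=[let w :: addL(-3) :: mulL(-2) :: mulL(-4)]]
[15] [C=-3 | E={w↦-2} | K=[addL(-3) :: mulL(-2) :: mulL(-4)]]
→ final value -48

Answer: -48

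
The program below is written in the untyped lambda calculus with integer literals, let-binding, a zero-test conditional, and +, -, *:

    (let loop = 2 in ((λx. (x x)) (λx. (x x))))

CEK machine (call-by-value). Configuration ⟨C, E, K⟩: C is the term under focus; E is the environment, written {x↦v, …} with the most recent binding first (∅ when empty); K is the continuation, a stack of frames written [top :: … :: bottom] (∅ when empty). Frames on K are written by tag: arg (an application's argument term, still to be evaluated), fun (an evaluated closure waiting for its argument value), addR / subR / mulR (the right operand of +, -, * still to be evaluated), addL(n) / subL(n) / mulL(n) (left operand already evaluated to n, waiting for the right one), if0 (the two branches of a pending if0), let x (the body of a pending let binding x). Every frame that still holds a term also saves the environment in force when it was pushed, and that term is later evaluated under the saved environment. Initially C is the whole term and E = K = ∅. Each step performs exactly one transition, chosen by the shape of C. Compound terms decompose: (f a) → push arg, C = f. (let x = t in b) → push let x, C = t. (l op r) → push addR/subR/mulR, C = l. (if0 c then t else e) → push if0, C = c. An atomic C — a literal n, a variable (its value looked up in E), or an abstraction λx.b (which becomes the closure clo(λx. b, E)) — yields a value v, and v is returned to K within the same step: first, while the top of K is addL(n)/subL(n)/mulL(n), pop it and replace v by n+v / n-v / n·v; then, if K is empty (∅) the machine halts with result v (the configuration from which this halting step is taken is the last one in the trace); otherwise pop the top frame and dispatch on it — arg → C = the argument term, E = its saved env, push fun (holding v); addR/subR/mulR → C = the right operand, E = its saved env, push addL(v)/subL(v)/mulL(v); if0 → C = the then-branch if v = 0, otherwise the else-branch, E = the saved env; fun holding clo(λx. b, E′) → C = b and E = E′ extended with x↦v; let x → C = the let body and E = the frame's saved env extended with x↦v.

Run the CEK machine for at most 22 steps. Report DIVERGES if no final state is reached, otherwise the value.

step 0: [C=(let loop = 2 in ((λx. (x x)) (λx. (x x)))) | E=∅ | K=∅]
step 1: [C=2 | E=∅ | K=[let loop]]
step 2: [C=((λx. (x x)) (λx. (x x))) | E={loop↦2} | K=∅]
step 3: [C=(λx. (x x)) | E={loop↦2} | K=[arg]]
step 4: [C=(λx. (x x)) | E={loop↦2} | K=[fun]]
step 5: [C=(x x) | E={x↦clo(λx. (x x), {loop↦2}), loop↦2} | K=∅]
step 6: [C=x | E={x↦clo(λx. (x x), {loop↦2}), loop↦2} | K=[arg]]
step 7: [C=x | E={x↦clo(λx. (x x), {loop↦2}), loop↦2} | K=[fun]]
… configuration repeats with period 3 (steps 5–7 recur indefinitely) …

Answer: DIVERGES (no final state within 22 steps)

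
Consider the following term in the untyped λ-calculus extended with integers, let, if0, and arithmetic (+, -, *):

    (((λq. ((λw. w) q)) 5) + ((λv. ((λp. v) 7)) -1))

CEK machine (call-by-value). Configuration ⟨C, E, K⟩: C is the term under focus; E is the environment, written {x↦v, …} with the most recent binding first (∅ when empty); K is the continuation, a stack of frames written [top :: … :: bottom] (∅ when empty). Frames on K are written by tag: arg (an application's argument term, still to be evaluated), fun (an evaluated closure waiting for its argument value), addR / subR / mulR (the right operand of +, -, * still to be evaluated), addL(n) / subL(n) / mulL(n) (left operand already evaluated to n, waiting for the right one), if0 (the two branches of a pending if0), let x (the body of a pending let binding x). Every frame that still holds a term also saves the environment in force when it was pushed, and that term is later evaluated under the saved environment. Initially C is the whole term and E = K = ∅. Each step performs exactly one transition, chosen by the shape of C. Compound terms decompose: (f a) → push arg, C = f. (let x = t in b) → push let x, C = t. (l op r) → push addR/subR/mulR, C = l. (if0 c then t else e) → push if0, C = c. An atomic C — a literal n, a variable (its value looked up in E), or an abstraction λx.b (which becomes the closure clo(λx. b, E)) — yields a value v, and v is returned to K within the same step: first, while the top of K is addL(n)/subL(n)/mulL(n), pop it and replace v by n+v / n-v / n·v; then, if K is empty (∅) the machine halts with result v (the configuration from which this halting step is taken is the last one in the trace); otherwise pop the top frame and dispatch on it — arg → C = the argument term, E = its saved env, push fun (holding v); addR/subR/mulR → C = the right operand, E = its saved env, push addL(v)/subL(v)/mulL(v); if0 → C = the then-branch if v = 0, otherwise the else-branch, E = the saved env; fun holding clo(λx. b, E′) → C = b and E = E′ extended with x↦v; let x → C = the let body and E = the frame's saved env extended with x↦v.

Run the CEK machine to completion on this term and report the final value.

Answer: 4

Execution trace:
[0] ⟨C=(((λq. ((λw. w) q)) 5) + ((λv. ((λp. v) 7)) -1)); E=∅; K=∅⟩
[1] ⟨C=((λq. ((λw. w) q)) 5); E=∅; K=[addR]⟩
[2] ⟨C=(λq. ((λw. w) q)); E=∅; K=[arg :: addR]⟩
[3] ⟨C=5; E=∅; K=[fun :: addR]⟩
[4] ⟨C=((λw. w) q); E={q↦5}; K=[addR]⟩
[5] ⟨C=(λw. w); E={q↦5}; K=[arg :: addR]⟩
[6] ⟨C=q; E={q↦5}; K=[fun :: addR]⟩
[7] ⟨C=w; E={w↦5, q↦5}; K=[addR]⟩
[8] ⟨C=((λv. ((λp. v) 7)) -1); E=∅; K=[addL(5)]⟩
[9] ⟨C=(λv. ((λp. v) 7)); E=∅; K=[arg :: addL(5)]⟩
[10] ⟨C=-1; E=∅; K=[fun :: addL(5)]⟩
[11] ⟨C=((λp. v) 7); E={v↦-1}; K=[addL(5)]⟩
[12] ⟨C=(λp. v); E={v↦-1}; K=[arg :: addL(5)]⟩
[13] ⟨C=7; E={v↦-1}; K=[fun :: addL(5)]⟩
[14] ⟨C=v; E={p↦7, v↦-1}; K=[addL(5)]⟩
→ final value 4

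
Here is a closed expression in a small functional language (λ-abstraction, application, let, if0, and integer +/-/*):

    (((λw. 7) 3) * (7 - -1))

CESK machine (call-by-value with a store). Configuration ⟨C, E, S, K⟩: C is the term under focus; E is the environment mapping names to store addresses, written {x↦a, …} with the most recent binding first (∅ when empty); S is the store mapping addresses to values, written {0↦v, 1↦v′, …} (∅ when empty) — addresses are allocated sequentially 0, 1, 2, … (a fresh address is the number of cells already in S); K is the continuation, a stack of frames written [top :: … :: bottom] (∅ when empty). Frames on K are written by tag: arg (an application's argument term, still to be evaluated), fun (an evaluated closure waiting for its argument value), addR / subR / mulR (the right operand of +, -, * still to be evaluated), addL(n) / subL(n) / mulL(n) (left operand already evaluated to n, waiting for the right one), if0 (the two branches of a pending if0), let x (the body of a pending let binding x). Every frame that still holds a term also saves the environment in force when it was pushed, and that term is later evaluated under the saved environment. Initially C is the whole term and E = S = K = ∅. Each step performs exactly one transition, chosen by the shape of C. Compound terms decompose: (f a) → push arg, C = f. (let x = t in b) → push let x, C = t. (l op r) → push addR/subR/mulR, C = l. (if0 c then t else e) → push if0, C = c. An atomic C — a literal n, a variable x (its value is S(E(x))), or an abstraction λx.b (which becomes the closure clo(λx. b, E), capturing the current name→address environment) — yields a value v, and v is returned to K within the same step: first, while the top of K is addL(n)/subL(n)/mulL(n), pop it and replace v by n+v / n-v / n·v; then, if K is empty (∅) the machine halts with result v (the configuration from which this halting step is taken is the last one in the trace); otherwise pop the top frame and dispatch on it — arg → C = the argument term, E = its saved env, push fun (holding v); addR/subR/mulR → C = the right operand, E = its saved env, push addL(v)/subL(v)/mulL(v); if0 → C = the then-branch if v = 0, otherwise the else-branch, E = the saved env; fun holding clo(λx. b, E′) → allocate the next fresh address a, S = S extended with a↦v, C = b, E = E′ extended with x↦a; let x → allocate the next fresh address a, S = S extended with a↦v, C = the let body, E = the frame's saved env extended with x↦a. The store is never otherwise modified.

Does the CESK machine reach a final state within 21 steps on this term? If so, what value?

[0] <C=(((λw. 7) 3) * (7 - -1)), E=∅, S=∅, K=∅>
[1] <C=((λw. 7) 3), E=∅, S=∅, K=[mulR]>
[2] <C=(λw. 7), E=∅, S=∅, K=[arg :: mulR]>
[3] <C=3, E=∅, S=∅, K=[fun :: mulR]>
[4] <C=7, E={w↦0}, S={0↦3}, K=[mulR]>
[5] <C=(7 - -1), E=∅, S={0↦3}, K=[mulL(7)]>
[6] <C=7, E=∅, S={0↦3}, K=[subR :: mulL(7)]>
[7] <C=-1, E=∅, S={0↦3}, K=[subL(7) :: mulL(7)]>
→ final value 56

Answer: 56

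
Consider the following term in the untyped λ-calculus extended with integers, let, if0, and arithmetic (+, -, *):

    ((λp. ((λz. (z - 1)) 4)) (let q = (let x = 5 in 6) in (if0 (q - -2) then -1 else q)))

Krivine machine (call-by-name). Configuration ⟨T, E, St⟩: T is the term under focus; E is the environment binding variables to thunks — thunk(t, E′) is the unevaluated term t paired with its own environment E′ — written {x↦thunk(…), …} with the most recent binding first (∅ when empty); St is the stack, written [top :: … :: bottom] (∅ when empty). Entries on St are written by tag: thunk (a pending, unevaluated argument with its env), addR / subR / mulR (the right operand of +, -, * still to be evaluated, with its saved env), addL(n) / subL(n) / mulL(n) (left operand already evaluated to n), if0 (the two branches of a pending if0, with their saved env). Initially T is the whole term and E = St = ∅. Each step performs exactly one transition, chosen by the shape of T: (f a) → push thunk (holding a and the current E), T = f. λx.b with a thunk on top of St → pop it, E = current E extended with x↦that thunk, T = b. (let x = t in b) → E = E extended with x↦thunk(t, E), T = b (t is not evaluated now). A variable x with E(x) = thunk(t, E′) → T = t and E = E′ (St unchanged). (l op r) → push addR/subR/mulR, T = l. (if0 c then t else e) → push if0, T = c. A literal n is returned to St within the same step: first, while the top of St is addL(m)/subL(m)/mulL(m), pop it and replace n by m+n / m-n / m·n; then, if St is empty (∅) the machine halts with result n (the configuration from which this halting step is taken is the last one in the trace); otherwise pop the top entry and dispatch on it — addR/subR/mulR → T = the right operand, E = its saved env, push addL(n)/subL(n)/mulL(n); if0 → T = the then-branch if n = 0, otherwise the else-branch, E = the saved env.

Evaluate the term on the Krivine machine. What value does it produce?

0. <T=((λp. ((λz. (z - 1)) 4)) (let q = (let x = 5 in 6) in (if0 (q - -2) then -1 else q))), E=∅, St=∅>
1. <T=(λp. ((λz. (z - 1)) 4)), E=∅, St=[thunk]>
2. <T=((λz. (z - 1)) 4), E={p↦thunk((let q = (let x = 5 in 6) in (if0 (q - -2) then -1 else q)), ∅)}, St=∅>
3. <T=(λz. (z - 1)), E={p↦thunk((let q = (let x = 5 in 6) in (if0 (q - -2) then -1 else q)), ∅)}, St=[thunk]>
4. <T=(z - 1), E={z↦thunk(4, {p↦thunk((let q = (let x = 5 in 6) in (if0 (q - -2) then -1 else q)), ∅)}), p↦thunk((let q = (let x = 5 in 6) in (if0 (q - -2) then -1 else q)), ∅)}, St=∅>
5. <T=z, E={z↦thunk(4, {p↦thunk((let q = (let x = 5 in 6) in (if0 (q - -2) then -1 else q)), ∅)}), p↦thunk((let q = (let x = 5 in 6) in (if0 (q - -2) then -1 else q)), ∅)}, St=[subR]>
6. <T=4, E={p↦thunk((let q = (let x = 5 in 6) in (if0 (q - -2) then -1 else q)), ∅)}, St=[subR]>
7. <T=1, E={z↦thunk(4, {p↦thunk((let q = (let x = 5 in 6) in (if0 (q - -2) then -1 else q)), ∅)}), p↦thunk((let q = (let x = 5 in 6) in (if0 (q - -2) then -1 else q)), ∅)}, St=[subL(4)]>
→ final value 3

Answer: 3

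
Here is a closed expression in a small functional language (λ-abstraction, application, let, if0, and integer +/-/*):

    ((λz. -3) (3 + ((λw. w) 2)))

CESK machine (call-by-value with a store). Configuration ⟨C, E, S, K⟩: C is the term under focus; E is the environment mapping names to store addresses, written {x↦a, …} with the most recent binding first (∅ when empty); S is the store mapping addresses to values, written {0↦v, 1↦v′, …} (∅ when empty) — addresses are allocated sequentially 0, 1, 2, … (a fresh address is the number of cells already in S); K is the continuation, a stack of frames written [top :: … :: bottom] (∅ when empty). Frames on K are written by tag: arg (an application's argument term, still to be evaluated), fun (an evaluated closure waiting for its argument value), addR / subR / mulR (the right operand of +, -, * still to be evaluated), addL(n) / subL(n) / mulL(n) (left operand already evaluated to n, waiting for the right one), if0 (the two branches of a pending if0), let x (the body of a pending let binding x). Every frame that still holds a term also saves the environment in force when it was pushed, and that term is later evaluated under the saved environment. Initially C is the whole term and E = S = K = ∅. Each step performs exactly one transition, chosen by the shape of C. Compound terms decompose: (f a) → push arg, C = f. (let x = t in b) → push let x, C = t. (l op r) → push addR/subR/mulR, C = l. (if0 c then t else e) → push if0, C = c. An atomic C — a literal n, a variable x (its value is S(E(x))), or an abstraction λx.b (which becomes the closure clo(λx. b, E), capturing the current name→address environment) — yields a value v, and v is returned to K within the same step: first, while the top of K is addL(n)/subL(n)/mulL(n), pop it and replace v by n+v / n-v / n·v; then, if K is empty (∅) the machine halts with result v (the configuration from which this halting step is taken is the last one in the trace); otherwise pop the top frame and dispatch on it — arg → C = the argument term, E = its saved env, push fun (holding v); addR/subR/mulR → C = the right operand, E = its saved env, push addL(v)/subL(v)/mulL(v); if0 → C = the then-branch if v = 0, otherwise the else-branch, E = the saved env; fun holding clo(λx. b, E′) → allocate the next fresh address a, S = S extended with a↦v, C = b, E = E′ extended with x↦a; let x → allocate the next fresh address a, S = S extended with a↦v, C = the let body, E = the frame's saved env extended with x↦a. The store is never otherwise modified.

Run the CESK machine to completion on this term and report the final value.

step 0: <C=((λz. -3) (3 + ((λw. w) 2))), E=∅, S=∅, K=∅>
step 1: <C=(λz. -3), E=∅, S=∅, K=[arg]>
step 2: <C=(3 + ((λw. w) 2)), E=∅, S=∅, K=[fun]>
step 3: <C=3, E=∅, S=∅, K=[addR :: fun]>
step 4: <C=((λw. w) 2), E=∅, S=∅, K=[addL(3) :: fun]>
step 5: <C=(λw. w), E=∅, S=∅, K=[arg :: addL(3) :: fun]>
step 6: <C=2, E=∅, S=∅, K=[fun :: addL(3) :: fun]>
step 7: <C=w, E={w↦0}, S={0↦2}, K=[addL(3) :: fun]>
step 8: <C=-3, E={z↦1}, S={0↦2, 1↦5}, K=∅>
→ final value -3

Answer: -3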